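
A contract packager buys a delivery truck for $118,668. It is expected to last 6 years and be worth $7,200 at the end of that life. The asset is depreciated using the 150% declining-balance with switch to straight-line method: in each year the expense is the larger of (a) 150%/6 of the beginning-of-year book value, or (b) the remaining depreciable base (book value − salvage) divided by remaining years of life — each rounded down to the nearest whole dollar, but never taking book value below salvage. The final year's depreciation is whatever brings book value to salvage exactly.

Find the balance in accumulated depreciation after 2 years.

$51,917

Depreciable base = $118,668 − $7,200 = $111,468.
Year 1: DB = ⌊$118,668 × 150%/6⌋ = $29,667; SL = ⌊$111,468/6⌋ = $18,578 → take DB $29,667. Book value $89,001.
Year 2: DB = ⌊$89,001 × 150%/6⌋ = $22,250; SL = ⌊$81,801/5⌋ = $16,360 → take DB $22,250. Book value $66,751.
Accumulated through year 2 = $118,668 − $66,751 = $51,917.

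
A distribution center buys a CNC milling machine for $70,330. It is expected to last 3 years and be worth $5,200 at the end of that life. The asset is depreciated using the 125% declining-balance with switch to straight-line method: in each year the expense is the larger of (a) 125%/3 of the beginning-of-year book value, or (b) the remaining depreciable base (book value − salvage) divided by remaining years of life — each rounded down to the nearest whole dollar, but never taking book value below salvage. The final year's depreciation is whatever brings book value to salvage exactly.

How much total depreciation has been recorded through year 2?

$47,217

Depreciable base = $70,330 − $5,200 = $65,130.
Year 1: DB = ⌊$70,330 × 125%/3⌋ = $29,304; SL = ⌊$65,130/3⌋ = $21,710 → take DB $29,304. Book value $41,026.
Year 2: DB = ⌊$41,026 × 125%/3⌋ = $17,094; SL = ⌊$35,826/2⌋ = $17,913 → take SL $17,913. Book value $23,113.
Accumulated through year 2 = $70,330 − $23,113 = $47,217.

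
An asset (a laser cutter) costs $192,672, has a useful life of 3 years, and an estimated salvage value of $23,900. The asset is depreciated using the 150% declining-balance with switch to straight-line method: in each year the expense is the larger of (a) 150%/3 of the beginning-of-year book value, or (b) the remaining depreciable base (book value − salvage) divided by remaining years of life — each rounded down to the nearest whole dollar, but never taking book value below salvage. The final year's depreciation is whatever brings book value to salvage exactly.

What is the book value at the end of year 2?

Depreciable base = $192,672 − $23,900 = $168,772.
Year 1: DB = ⌊$192,672 × 150%/3⌋ = $96,336; SL = ⌊$168,772/3⌋ = $56,257 → take DB $96,336. Book value $96,336.
Year 2: DB = ⌊$96,336 × 150%/3⌋ = $48,168; SL = ⌊$72,436/2⌋ = $36,218 → take DB $48,168. Book value $48,168.

$48,168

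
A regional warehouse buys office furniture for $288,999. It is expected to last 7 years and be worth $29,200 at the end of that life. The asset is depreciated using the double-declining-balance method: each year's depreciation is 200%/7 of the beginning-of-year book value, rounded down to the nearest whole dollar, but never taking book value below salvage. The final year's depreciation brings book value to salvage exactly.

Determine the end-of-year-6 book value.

Depreciable base = $288,999 − $29,200 = $259,799.
Year 1: ⌊$288,999 × 200%/7⌋ = $82,571. Book value $206,428.
Year 2: ⌊$206,428 × 200%/7⌋ = $58,979. Book value $147,449.
Year 3: ⌊$147,449 × 200%/7⌋ = $42,128. Book value $105,321.
Year 4: ⌊$105,321 × 200%/7⌋ = $30,091. Book value $75,230.
Year 5: ⌊$75,230 × 200%/7⌋ = $21,494. Book value $53,736.
Year 6: ⌊$53,736 × 200%/7⌋ = $15,353. Book value $38,383.

$38,383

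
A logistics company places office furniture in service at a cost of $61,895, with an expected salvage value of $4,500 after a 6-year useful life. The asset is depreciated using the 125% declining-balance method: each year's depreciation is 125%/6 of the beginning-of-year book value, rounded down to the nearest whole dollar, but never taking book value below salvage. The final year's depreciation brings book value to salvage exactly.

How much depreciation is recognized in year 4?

Depreciable base = $61,895 − $4,500 = $57,395.
Year 1: ⌊$61,895 × 125%/6⌋ = $12,894. Book value $49,001.
Year 2: ⌊$49,001 × 125%/6⌋ = $10,208. Book value $38,793.
Year 3: ⌊$38,793 × 125%/6⌋ = $8,081. Book value $30,712.
Year 4: ⌊$30,712 × 125%/6⌋ = $6,398. Book value $24,314.

$6,398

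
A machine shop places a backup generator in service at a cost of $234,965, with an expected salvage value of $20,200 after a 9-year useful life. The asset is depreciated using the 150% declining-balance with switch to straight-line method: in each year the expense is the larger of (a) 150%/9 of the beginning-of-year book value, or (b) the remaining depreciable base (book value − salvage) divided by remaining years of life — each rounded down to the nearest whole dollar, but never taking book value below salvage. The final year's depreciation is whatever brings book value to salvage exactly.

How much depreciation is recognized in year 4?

$22,662

Depreciable base = $234,965 − $20,200 = $214,765.
Year 1: DB = ⌊$234,965 × 150%/9⌋ = $39,160; SL = ⌊$214,765/9⌋ = $23,862 → take DB $39,160. Book value $195,805.
Year 2: DB = ⌊$195,805 × 150%/9⌋ = $32,634; SL = ⌊$175,605/8⌋ = $21,950 → take DB $32,634. Book value $163,171.
Year 3: DB = ⌊$163,171 × 150%/9⌋ = $27,195; SL = ⌊$142,971/7⌋ = $20,424 → take DB $27,195. Book value $135,976.
Year 4: DB = ⌊$135,976 × 150%/9⌋ = $22,662; SL = ⌊$115,776/6⌋ = $19,296 → take DB $22,662. Book value $113,314.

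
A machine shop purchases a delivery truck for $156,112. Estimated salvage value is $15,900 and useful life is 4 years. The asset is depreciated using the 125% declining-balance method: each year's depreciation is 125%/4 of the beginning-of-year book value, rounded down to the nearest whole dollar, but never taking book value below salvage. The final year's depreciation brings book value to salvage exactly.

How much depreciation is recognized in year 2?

$33,539

Depreciable base = $156,112 − $15,900 = $140,212.
Year 1: ⌊$156,112 × 125%/4⌋ = $48,785. Book value $107,327.
Year 2: ⌊$107,327 × 125%/4⌋ = $33,539. Book value $73,788.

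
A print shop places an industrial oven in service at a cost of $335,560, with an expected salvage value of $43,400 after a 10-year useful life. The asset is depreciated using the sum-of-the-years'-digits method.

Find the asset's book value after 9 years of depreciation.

$48,712

Depreciable base = $335,560 − $43,400 = $292,160.
Sum of the years' digits = 10+9+8+7+6+5+4+3+2+1 = 55.
Year 1: $292,160 × 10/55 = $53,120. Book value $282,440.
Year 2: $292,160 × 9/55 = $47,808. Book value $234,632.
Year 3: $292,160 × 8/55 = $42,496. Book value $192,136.
Year 4: $292,160 × 7/55 = $37,184. Book value $154,952.
Year 5: $292,160 × 6/55 = $31,872. Book value $123,080.
Year 6: $292,160 × 5/55 = $26,560. Book value $96,520.
Year 7: $292,160 × 4/55 = $21,248. Book value $75,272.
Year 8: $292,160 × 3/55 = $15,936. Book value $59,336.
Year 9: $292,160 × 2/55 = $10,624. Book value $48,712.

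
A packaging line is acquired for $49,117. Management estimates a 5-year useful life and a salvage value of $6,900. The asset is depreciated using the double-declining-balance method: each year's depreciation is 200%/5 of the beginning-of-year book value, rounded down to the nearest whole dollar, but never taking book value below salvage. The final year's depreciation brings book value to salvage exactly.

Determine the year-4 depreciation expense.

Depreciable base = $49,117 − $6,900 = $42,217.
Year 1: ⌊$49,117 × 200%/5⌋ = $19,646. Book value $29,471.
Year 2: ⌊$29,471 × 200%/5⌋ = $11,788. Book value $17,683.
Year 3: ⌊$17,683 × 200%/5⌋ = $7,073. Book value $10,610.
Year 4: ⌊$10,610 × 200%/5⌋ = $4,244, capped at $3,710. Book value $6,900.

$3,710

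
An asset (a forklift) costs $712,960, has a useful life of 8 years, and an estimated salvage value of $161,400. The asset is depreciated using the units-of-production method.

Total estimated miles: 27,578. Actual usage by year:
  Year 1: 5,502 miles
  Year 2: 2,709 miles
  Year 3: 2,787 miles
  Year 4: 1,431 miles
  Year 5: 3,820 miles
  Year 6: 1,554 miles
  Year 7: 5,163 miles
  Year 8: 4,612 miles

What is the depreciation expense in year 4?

$28,620

Depreciable base = $712,960 − $161,400 = $551,560.
Rate = $551,560 / 27,578 miles = $20 per mile.
Year 1: 5,502 × $20 = $110,040. Book value $602,920.
Year 2: 2,709 × $20 = $54,180. Book value $548,740.
Year 3: 2,787 × $20 = $55,740. Book value $493,000.
Year 4: 1,431 × $20 = $28,620. Book value $464,380.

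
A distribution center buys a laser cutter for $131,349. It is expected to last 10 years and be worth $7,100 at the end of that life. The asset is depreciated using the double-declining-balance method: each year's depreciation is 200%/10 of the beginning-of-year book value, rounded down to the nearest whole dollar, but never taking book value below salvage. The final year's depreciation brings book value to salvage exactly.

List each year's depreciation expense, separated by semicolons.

$26,269; $21,016; $16,812; $13,450; $10,760; $8,608; $6,886; $5,509; $4,407; $10,532

Depreciable base = $131,349 − $7,100 = $124,249.
Year 1: ⌊$131,349 × 200%/10⌋ = $26,269. Book value $105,080.
Year 2: ⌊$105,080 × 200%/10⌋ = $21,016. Book value $84,064.
Year 3: ⌊$84,064 × 200%/10⌋ = $16,812. Book value $67,252.
Year 4: ⌊$67,252 × 200%/10⌋ = $13,450. Book value $53,802.
Year 5: ⌊$53,802 × 200%/10⌋ = $10,760. Book value $43,042.
Year 6: ⌊$43,042 × 200%/10⌋ = $8,608. Book value $34,434.
Year 7: ⌊$34,434 × 200%/10⌋ = $6,886. Book value $27,548.
Year 8: ⌊$27,548 × 200%/10⌋ = $5,509. Book value $22,039.
Year 9: ⌊$22,039 × 200%/10⌋ = $4,407. Book value $17,632.
Year 10 (final): $17,632 − $7,100 = $10,532. Book value $7,100.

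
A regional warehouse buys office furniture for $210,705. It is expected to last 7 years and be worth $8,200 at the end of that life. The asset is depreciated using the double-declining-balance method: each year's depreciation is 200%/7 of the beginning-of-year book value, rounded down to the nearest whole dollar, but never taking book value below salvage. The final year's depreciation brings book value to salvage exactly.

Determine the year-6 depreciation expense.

Depreciable base = $210,705 − $8,200 = $202,505.
Year 1: ⌊$210,705 × 200%/7⌋ = $60,201. Book value $150,504.
Year 2: ⌊$150,504 × 200%/7⌋ = $43,001. Book value $107,503.
Year 3: ⌊$107,503 × 200%/7⌋ = $30,715. Book value $76,788.
Year 4: ⌊$76,788 × 200%/7⌋ = $21,939. Book value $54,849.
Year 5: ⌊$54,849 × 200%/7⌋ = $15,671. Book value $39,178.
Year 6: ⌊$39,178 × 200%/7⌋ = $11,193. Book value $27,985.

$11,193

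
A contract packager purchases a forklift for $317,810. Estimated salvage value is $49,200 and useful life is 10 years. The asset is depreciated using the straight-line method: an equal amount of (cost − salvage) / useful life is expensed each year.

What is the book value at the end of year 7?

Depreciable base = $317,810 − $49,200 = $268,610.
Annual expense = $268,610 / 10 = $26,861.
End of year 1: book value $290,949.
End of year 2: book value $264,088.
End of year 3: book value $237,227.
End of year 4: book value $210,366.
End of year 5: book value $183,505.
End of year 6: book value $156,644.
End of year 7: book value $129,783.

$129,783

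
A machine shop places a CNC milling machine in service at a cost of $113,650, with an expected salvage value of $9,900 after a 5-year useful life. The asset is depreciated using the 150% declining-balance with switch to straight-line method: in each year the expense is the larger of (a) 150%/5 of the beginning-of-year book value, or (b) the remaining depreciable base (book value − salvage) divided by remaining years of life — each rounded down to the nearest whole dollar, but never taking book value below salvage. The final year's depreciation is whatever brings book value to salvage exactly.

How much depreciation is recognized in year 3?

$16,706

Depreciable base = $113,650 − $9,900 = $103,750.
Year 1: DB = ⌊$113,650 × 150%/5⌋ = $34,095; SL = ⌊$103,750/5⌋ = $20,750 → take DB $34,095. Book value $79,555.
Year 2: DB = ⌊$79,555 × 150%/5⌋ = $23,866; SL = ⌊$69,655/4⌋ = $17,413 → take DB $23,866. Book value $55,689.
Year 3: DB = ⌊$55,689 × 150%/5⌋ = $16,706; SL = ⌊$45,789/3⌋ = $15,263 → take DB $16,706. Book value $38,983.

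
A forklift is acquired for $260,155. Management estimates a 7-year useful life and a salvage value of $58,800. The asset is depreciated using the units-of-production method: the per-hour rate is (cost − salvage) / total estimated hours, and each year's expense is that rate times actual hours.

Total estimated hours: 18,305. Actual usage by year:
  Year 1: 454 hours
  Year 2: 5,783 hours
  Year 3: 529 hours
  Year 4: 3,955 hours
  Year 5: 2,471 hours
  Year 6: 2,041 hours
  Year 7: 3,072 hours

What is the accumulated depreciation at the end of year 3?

Depreciable base = $260,155 − $58,800 = $201,355.
Rate = $201,355 / 18,305 hours = $11 per hour.
Year 1: 454 × $11 = $4,994. Book value $255,161.
Year 2: 5,783 × $11 = $63,613. Book value $191,548.
Year 3: 529 × $11 = $5,819. Book value $185,729.
Accumulated through year 3 = $260,155 − $185,729 = $74,426.

$74,426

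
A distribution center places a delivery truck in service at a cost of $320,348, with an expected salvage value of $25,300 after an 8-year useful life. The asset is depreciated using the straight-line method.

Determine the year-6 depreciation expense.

Depreciable base = $320,348 − $25,300 = $295,048.
Annual expense = $295,048 / 8 = $36,881.

$36,881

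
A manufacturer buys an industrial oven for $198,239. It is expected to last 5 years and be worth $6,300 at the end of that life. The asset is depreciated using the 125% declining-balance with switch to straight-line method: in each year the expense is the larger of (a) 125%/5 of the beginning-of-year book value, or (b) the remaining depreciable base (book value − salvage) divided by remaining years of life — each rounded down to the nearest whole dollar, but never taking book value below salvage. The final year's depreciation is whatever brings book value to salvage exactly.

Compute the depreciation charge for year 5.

Depreciable base = $198,239 − $6,300 = $191,939.
Year 1: DB = ⌊$198,239 × 125%/5⌋ = $49,559; SL = ⌊$191,939/5⌋ = $38,387 → take DB $49,559. Book value $148,680.
Year 2: DB = ⌊$148,680 × 125%/5⌋ = $37,170; SL = ⌊$142,380/4⌋ = $35,595 → take DB $37,170. Book value $111,510.
Year 3: DB = ⌊$111,510 × 125%/5⌋ = $27,877; SL = ⌊$105,210/3⌋ = $35,070 → take SL $35,070. Book value $76,440.
Year 4: DB = ⌊$76,440 × 125%/5⌋ = $19,110; SL = ⌊$70,140/2⌋ = $35,070 → take SL $35,070. Book value $41,370.
Year 5 (final): $41,370 − $6,300 = $35,070. Book value $6,300.

$35,070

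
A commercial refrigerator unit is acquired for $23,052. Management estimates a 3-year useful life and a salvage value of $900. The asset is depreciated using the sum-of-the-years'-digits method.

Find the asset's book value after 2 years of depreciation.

Depreciable base = $23,052 − $900 = $22,152.
Sum of the years' digits = 3+2+1 = 6.
Year 1: $22,152 × 3/6 = $11,076. Book value $11,976.
Year 2: $22,152 × 2/6 = $7,384. Book value $4,592.

$4,592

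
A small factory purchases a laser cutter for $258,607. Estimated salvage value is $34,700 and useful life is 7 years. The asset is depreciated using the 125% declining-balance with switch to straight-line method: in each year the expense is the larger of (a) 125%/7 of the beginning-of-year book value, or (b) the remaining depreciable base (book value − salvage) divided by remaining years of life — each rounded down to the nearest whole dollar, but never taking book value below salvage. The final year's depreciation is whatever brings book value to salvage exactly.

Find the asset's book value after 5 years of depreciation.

Depreciable base = $258,607 − $34,700 = $223,907.
Year 1: DB = ⌊$258,607 × 125%/7⌋ = $46,179; SL = ⌊$223,907/7⌋ = $31,986 → take DB $46,179. Book value $212,428.
Year 2: DB = ⌊$212,428 × 125%/7⌋ = $37,933; SL = ⌊$177,728/6⌋ = $29,621 → take DB $37,933. Book value $174,495.
Year 3: DB = ⌊$174,495 × 125%/7⌋ = $31,159; SL = ⌊$139,795/5⌋ = $27,959 → take DB $31,159. Book value $143,336.
Year 4: DB = ⌊$143,336 × 125%/7⌋ = $25,595; SL = ⌊$108,636/4⌋ = $27,159 → take SL $27,159. Book value $116,177.
Year 5: DB = ⌊$116,177 × 125%/7⌋ = $20,745; SL = ⌊$81,477/3⌋ = $27,159 → take SL $27,159. Book value $89,018.

$89,018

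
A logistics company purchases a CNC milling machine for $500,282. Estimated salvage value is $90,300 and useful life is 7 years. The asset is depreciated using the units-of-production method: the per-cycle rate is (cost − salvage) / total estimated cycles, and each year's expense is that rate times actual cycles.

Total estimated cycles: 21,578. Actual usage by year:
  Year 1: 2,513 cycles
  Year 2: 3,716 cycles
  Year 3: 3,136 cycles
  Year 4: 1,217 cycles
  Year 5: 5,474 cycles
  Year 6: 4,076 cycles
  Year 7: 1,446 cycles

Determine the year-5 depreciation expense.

Depreciable base = $500,282 − $90,300 = $409,982.
Rate = $409,982 / 21,578 cycles = $19 per cycle.
Year 1: 2,513 × $19 = $47,747. Book value $452,535.
Year 2: 3,716 × $19 = $70,604. Book value $381,931.
Year 3: 3,136 × $19 = $59,584. Book value $322,347.
Year 4: 1,217 × $19 = $23,123. Book value $299,224.
Year 5: 5,474 × $19 = $104,006. Book value $195,218.

$104,006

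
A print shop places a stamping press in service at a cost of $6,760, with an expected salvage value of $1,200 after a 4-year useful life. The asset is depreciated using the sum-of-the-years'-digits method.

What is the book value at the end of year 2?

$2,868

Depreciable base = $6,760 − $1,200 = $5,560.
Sum of the years' digits = 4+3+2+1 = 10.
Year 1: $5,560 × 4/10 = $2,224. Book value $4,536.
Year 2: $5,560 × 3/10 = $1,668. Book value $2,868.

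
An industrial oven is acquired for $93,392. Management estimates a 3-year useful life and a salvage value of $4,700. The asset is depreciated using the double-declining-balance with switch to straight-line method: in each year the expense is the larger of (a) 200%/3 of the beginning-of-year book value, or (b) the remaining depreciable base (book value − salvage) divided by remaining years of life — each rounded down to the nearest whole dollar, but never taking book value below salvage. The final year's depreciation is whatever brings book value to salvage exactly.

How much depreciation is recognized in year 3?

Depreciable base = $93,392 − $4,700 = $88,692.
Year 1: DB = ⌊$93,392 × 200%/3⌋ = $62,261; SL = ⌊$88,692/3⌋ = $29,564 → take DB $62,261. Book value $31,131.
Year 2: DB = ⌊$31,131 × 200%/3⌋ = $20,754; SL = ⌊$26,431/2⌋ = $13,215 → take DB $20,754. Book value $10,377.
Year 3 (final): $10,377 − $4,700 = $5,677. Book value $4,700.

$5,677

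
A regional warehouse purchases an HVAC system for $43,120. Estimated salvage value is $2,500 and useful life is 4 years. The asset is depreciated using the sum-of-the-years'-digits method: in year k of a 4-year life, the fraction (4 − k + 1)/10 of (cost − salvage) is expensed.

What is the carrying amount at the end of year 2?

Depreciable base = $43,120 − $2,500 = $40,620.
Sum of the years' digits = 4+3+2+1 = 10.
Year 1: $40,620 × 4/10 = $16,248. Book value $26,872.
Year 2: $40,620 × 3/10 = $12,186. Book value $14,686.

$14,686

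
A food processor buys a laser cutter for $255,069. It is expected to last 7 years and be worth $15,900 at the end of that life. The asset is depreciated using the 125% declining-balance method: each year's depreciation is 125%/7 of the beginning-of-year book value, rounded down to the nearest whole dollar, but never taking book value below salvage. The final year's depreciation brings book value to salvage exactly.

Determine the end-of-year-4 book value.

$116,129

Depreciable base = $255,069 − $15,900 = $239,169.
Year 1: ⌊$255,069 × 125%/7⌋ = $45,548. Book value $209,521.
Year 2: ⌊$209,521 × 125%/7⌋ = $37,414. Book value $172,107.
Year 3: ⌊$172,107 × 125%/7⌋ = $30,733. Book value $141,374.
Year 4: ⌊$141,374 × 125%/7⌋ = $25,245. Book value $116,129.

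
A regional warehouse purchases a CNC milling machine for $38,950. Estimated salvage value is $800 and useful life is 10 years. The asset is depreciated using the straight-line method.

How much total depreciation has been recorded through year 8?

$30,520

Depreciable base = $38,950 − $800 = $38,150.
Annual expense = $38,150 / 10 = $3,815.
End of year 1: book value $35,135.
End of year 2: book value $31,320.
End of year 3: book value $27,505.
End of year 4: book value $23,690.
End of year 5: book value $19,875.
End of year 6: book value $16,060.
End of year 7: book value $12,245.
End of year 8: book value $8,430.
Accumulated through year 8 = $38,950 − $8,430 = $30,520.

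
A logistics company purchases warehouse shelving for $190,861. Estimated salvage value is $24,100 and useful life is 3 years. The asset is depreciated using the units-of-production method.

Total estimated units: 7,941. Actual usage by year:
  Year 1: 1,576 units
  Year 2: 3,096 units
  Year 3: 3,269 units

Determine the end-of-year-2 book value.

$92,749

Depreciable base = $190,861 − $24,100 = $166,761.
Rate = $166,761 / 7,941 units = $21 per unit.
Year 1: 1,576 × $21 = $33,096. Book value $157,765.
Year 2: 3,096 × $21 = $65,016. Book value $92,749.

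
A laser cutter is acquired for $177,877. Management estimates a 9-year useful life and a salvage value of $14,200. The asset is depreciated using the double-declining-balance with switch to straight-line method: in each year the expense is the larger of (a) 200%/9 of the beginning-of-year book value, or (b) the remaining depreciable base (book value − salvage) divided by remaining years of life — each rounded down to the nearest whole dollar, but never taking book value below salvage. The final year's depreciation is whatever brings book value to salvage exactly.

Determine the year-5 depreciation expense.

Depreciable base = $177,877 − $14,200 = $163,677.
Year 1: DB = ⌊$177,877 × 200%/9⌋ = $39,528; SL = ⌊$163,677/9⌋ = $18,186 → take DB $39,528. Book value $138,349.
Year 2: DB = ⌊$138,349 × 200%/9⌋ = $30,744; SL = ⌊$124,149/8⌋ = $15,518 → take DB $30,744. Book value $107,605.
Year 3: DB = ⌊$107,605 × 200%/9⌋ = $23,912; SL = ⌊$93,405/7⌋ = $13,343 → take DB $23,912. Book value $83,693.
Year 4: DB = ⌊$83,693 × 200%/9⌋ = $18,598; SL = ⌊$69,493/6⌋ = $11,582 → take DB $18,598. Book value $65,095.
Year 5: DB = ⌊$65,095 × 200%/9⌋ = $14,465; SL = ⌊$50,895/5⌋ = $10,179 → take DB $14,465. Book value $50,630.

$14,465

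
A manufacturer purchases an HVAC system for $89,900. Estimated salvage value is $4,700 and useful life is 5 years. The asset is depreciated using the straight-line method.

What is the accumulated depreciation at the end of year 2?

$34,080

Depreciable base = $89,900 − $4,700 = $85,200.
Annual expense = $85,200 / 5 = $17,040.
End of year 1: book value $72,860.
End of year 2: book value $55,820.
Accumulated through year 2 = $89,900 − $55,820 = $34,080.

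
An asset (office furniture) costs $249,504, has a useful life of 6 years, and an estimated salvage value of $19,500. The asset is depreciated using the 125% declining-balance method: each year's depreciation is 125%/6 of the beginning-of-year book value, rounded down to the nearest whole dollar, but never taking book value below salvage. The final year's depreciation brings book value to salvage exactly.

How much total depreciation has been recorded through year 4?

Depreciable base = $249,504 − $19,500 = $230,004.
Year 1: ⌊$249,504 × 125%/6⌋ = $51,980. Book value $197,524.
Year 2: ⌊$197,524 × 125%/6⌋ = $41,150. Book value $156,374.
Year 3: ⌊$156,374 × 125%/6⌋ = $32,577. Book value $123,797.
Year 4: ⌊$123,797 × 125%/6⌋ = $25,791. Book value $98,006.
Accumulated through year 4 = $249,504 − $98,006 = $151,498.

$151,498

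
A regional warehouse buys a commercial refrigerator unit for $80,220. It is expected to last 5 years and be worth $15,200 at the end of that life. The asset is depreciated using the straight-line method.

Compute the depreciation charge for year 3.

Depreciable base = $80,220 − $15,200 = $65,020.
Annual expense = $65,020 / 5 = $13,004.

$13,004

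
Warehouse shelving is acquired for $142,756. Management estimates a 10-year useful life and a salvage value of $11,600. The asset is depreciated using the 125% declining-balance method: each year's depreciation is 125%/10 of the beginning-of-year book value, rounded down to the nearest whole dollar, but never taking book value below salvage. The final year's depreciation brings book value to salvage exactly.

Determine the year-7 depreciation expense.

$8,008

Depreciable base = $142,756 − $11,600 = $131,156.
Year 1: ⌊$142,756 × 125%/10⌋ = $17,844. Book value $124,912.
Year 2: ⌊$124,912 × 125%/10⌋ = $15,614. Book value $109,298.
Year 3: ⌊$109,298 × 125%/10⌋ = $13,662. Book value $95,636.
Year 4: ⌊$95,636 × 125%/10⌋ = $11,954. Book value $83,682.
Year 5: ⌊$83,682 × 125%/10⌋ = $10,460. Book value $73,222.
Year 6: ⌊$73,222 × 125%/10⌋ = $9,152. Book value $64,070.
Year 7: ⌊$64,070 × 125%/10⌋ = $8,008. Book value $56,062.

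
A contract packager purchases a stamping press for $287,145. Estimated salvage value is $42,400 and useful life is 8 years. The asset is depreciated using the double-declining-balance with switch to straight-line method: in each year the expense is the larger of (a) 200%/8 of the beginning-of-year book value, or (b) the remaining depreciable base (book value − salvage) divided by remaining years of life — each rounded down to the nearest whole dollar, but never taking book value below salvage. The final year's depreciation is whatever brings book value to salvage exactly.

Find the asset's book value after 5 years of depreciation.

$68,142

Depreciable base = $287,145 − $42,400 = $244,745.
Year 1: DB = ⌊$287,145 × 200%/8⌋ = $71,786; SL = ⌊$244,745/8⌋ = $30,593 → take DB $71,786. Book value $215,359.
Year 2: DB = ⌊$215,359 × 200%/8⌋ = $53,839; SL = ⌊$172,959/7⌋ = $24,708 → take DB $53,839. Book value $161,520.
Year 3: DB = ⌊$161,520 × 200%/8⌋ = $40,380; SL = ⌊$119,120/6⌋ = $19,853 → take DB $40,380. Book value $121,140.
Year 4: DB = ⌊$121,140 × 200%/8⌋ = $30,285; SL = ⌊$78,740/5⌋ = $15,748 → take DB $30,285. Book value $90,855.
Year 5: DB = ⌊$90,855 × 200%/8⌋ = $22,713; SL = ⌊$48,455/4⌋ = $12,113 → take DB $22,713. Book value $68,142.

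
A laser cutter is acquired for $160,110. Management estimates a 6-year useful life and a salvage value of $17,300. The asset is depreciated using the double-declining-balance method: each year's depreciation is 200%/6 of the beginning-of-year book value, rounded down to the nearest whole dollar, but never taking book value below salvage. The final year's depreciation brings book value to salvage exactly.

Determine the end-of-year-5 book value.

$21,085

Depreciable base = $160,110 − $17,300 = $142,810.
Year 1: ⌊$160,110 × 200%/6⌋ = $53,370. Book value $106,740.
Year 2: ⌊$106,740 × 200%/6⌋ = $35,580. Book value $71,160.
Year 3: ⌊$71,160 × 200%/6⌋ = $23,720. Book value $47,440.
Year 4: ⌊$47,440 × 200%/6⌋ = $15,813. Book value $31,627.
Year 5: ⌊$31,627 × 200%/6⌋ = $10,542. Book value $21,085.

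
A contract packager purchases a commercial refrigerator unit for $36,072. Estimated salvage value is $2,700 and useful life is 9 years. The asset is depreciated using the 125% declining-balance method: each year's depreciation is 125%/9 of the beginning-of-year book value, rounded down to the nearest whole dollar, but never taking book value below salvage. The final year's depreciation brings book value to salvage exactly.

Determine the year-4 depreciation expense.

Depreciable base = $36,072 − $2,700 = $33,372.
Year 1: ⌊$36,072 × 125%/9⌋ = $5,010. Book value $31,062.
Year 2: ⌊$31,062 × 125%/9⌋ = $4,314. Book value $26,748.
Year 3: ⌊$26,748 × 125%/9⌋ = $3,715. Book value $23,033.
Year 4: ⌊$23,033 × 125%/9⌋ = $3,199. Book value $19,834.

$3,199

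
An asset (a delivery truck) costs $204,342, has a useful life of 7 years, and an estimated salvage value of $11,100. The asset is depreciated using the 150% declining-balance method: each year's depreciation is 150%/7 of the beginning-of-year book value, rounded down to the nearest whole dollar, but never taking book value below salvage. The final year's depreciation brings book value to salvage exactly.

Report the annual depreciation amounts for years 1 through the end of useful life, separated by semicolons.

$43,787; $34,404; $27,032; $21,239; $16,688; $13,112; $36,980

Depreciable base = $204,342 − $11,100 = $193,242.
Year 1: ⌊$204,342 × 150%/7⌋ = $43,787. Book value $160,555.
Year 2: ⌊$160,555 × 150%/7⌋ = $34,404. Book value $126,151.
Year 3: ⌊$126,151 × 150%/7⌋ = $27,032. Book value $99,119.
Year 4: ⌊$99,119 × 150%/7⌋ = $21,239. Book value $77,880.
Year 5: ⌊$77,880 × 150%/7⌋ = $16,688. Book value $61,192.
Year 6: ⌊$61,192 × 150%/7⌋ = $13,112. Book value $48,080.
Year 7 (final): $48,080 − $11,100 = $36,980. Book value $11,100.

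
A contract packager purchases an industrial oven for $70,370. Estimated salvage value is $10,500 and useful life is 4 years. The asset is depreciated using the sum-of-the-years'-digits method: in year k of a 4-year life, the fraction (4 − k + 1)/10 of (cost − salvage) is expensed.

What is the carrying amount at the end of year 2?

Depreciable base = $70,370 − $10,500 = $59,870.
Sum of the years' digits = 4+3+2+1 = 10.
Year 1: $59,870 × 4/10 = $23,948. Book value $46,422.
Year 2: $59,870 × 3/10 = $17,961. Book value $28,461.

$28,461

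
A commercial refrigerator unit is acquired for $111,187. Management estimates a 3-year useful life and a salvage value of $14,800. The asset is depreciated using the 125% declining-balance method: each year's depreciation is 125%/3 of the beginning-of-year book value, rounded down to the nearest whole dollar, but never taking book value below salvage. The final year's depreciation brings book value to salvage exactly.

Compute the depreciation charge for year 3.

$23,035

Depreciable base = $111,187 − $14,800 = $96,387.
Year 1: ⌊$111,187 × 125%/3⌋ = $46,327. Book value $64,860.
Year 2: ⌊$64,860 × 125%/3⌋ = $27,025. Book value $37,835.
Year 3 (final): $37,835 − $14,800 = $23,035. Book value $14,800.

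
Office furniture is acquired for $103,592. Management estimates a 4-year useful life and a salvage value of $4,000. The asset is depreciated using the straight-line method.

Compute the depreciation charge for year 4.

$24,898

Depreciable base = $103,592 − $4,000 = $99,592.
Annual expense = $99,592 / 4 = $24,898.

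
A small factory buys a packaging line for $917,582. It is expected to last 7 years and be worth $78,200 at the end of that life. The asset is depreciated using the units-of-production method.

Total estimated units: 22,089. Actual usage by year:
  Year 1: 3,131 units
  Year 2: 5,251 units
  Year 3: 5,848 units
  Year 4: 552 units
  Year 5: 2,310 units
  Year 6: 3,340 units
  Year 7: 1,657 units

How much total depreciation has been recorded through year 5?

$649,496

Depreciable base = $917,582 − $78,200 = $839,382.
Rate = $839,382 / 22,089 units = $38 per unit.
Year 1: 3,131 × $38 = $118,978. Book value $798,604.
Year 2: 5,251 × $38 = $199,538. Book value $599,066.
Year 3: 5,848 × $38 = $222,224. Book value $376,842.
Year 4: 552 × $38 = $20,976. Book value $355,866.
Year 5: 2,310 × $38 = $87,780. Book value $268,086.
Accumulated through year 5 = $917,582 − $268,086 = $649,496.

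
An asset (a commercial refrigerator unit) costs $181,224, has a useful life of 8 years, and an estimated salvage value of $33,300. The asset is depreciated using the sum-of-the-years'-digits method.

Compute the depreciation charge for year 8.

Depreciable base = $181,224 − $33,300 = $147,924.
Sum of the years' digits = 8+7+6+5+4+3+2+1 = 36.
Year 1: $147,924 × 8/36 = $32,872. Book value $148,352.
Year 2: $147,924 × 7/36 = $28,763. Book value $119,589.
Year 3: $147,924 × 6/36 = $24,654. Book value $94,935.
Year 4: $147,924 × 5/36 = $20,545. Book value $74,390.
Year 5: $147,924 × 4/36 = $16,436. Book value $57,954.
Year 6: $147,924 × 3/36 = $12,327. Book value $45,627.
Year 7: $147,924 × 2/36 = $8,218. Book value $37,409.
Year 8: $147,924 × 1/36 = $4,109. Book value $33,300.

$4,109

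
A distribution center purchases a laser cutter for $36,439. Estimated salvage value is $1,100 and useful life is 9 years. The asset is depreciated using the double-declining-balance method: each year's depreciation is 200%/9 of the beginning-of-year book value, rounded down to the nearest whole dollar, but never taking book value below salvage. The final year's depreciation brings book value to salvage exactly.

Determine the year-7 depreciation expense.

Depreciable base = $36,439 − $1,100 = $35,339.
Year 1: ⌊$36,439 × 200%/9⌋ = $8,097. Book value $28,342.
Year 2: ⌊$28,342 × 200%/9⌋ = $6,298. Book value $22,044.
Year 3: ⌊$22,044 × 200%/9⌋ = $4,898. Book value $17,146.
Year 4: ⌊$17,146 × 200%/9⌋ = $3,810. Book value $13,336.
Year 5: ⌊$13,336 × 200%/9⌋ = $2,963. Book value $10,373.
Year 6: ⌊$10,373 × 200%/9⌋ = $2,305. Book value $8,068.
Year 7: ⌊$8,068 × 200%/9⌋ = $1,792. Book value $6,276.

$1,792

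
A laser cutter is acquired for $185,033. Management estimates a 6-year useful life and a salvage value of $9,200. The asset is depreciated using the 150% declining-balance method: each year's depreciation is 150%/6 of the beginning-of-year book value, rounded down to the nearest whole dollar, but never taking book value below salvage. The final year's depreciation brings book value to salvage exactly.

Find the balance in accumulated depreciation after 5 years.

Depreciable base = $185,033 − $9,200 = $175,833.
Year 1: ⌊$185,033 × 150%/6⌋ = $46,258. Book value $138,775.
Year 2: ⌊$138,775 × 150%/6⌋ = $34,693. Book value $104,082.
Year 3: ⌊$104,082 × 150%/6⌋ = $26,020. Book value $78,062.
Year 4: ⌊$78,062 × 150%/6⌋ = $19,515. Book value $58,547.
Year 5: ⌊$58,547 × 150%/6⌋ = $14,636. Book value $43,911.
Accumulated through year 5 = $185,033 − $43,911 = $141,122.

$141,122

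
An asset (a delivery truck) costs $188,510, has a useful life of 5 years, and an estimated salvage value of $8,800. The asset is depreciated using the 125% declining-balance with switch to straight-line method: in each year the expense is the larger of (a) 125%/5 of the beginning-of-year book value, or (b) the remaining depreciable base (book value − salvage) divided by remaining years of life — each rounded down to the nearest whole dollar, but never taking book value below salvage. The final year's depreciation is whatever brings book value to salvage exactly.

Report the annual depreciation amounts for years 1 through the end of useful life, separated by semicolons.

$47,127; $35,345; $32,412; $32,413; $32,413

Depreciable base = $188,510 − $8,800 = $179,710.
Year 1: DB = ⌊$188,510 × 125%/5⌋ = $47,127; SL = ⌊$179,710/5⌋ = $35,942 → take DB $47,127. Book value $141,383.
Year 2: DB = ⌊$141,383 × 125%/5⌋ = $35,345; SL = ⌊$132,583/4⌋ = $33,145 → take DB $35,345. Book value $106,038.
Year 3: DB = ⌊$106,038 × 125%/5⌋ = $26,509; SL = ⌊$97,238/3⌋ = $32,412 → take SL $32,412. Book value $73,626.
Year 4: DB = ⌊$73,626 × 125%/5⌋ = $18,406; SL = ⌊$64,826/2⌋ = $32,413 → take SL $32,413. Book value $41,213.
Year 5 (final): $41,213 − $8,800 = $32,413. Book value $8,800.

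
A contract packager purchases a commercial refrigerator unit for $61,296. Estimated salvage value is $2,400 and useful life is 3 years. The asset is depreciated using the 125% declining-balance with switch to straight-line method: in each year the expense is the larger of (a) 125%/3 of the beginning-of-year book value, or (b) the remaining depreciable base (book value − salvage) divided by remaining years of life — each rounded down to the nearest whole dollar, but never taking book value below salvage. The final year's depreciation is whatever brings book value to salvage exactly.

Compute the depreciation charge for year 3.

Depreciable base = $61,296 − $2,400 = $58,896.
Year 1: DB = ⌊$61,296 × 125%/3⌋ = $25,540; SL = ⌊$58,896/3⌋ = $19,632 → take DB $25,540. Book value $35,756.
Year 2: DB = ⌊$35,756 × 125%/3⌋ = $14,898; SL = ⌊$33,356/2⌋ = $16,678 → take SL $16,678. Book value $19,078.
Year 3 (final): $19,078 − $2,400 = $16,678. Book value $2,400.

$16,678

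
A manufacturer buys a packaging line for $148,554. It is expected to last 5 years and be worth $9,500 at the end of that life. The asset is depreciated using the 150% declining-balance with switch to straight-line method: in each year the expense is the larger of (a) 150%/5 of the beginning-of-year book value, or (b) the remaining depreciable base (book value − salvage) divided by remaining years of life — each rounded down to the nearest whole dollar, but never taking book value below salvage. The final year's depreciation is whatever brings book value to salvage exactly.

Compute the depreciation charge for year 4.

Depreciable base = $148,554 − $9,500 = $139,054.
Year 1: DB = ⌊$148,554 × 150%/5⌋ = $44,566; SL = ⌊$139,054/5⌋ = $27,810 → take DB $44,566. Book value $103,988.
Year 2: DB = ⌊$103,988 × 150%/5⌋ = $31,196; SL = ⌊$94,488/4⌋ = $23,622 → take DB $31,196. Book value $72,792.
Year 3: DB = ⌊$72,792 × 150%/5⌋ = $21,837; SL = ⌊$63,292/3⌋ = $21,097 → take DB $21,837. Book value $50,955.
Year 4: DB = ⌊$50,955 × 150%/5⌋ = $15,286; SL = ⌊$41,455/2⌋ = $20,727 → take SL $20,727. Book value $30,228.

$20,727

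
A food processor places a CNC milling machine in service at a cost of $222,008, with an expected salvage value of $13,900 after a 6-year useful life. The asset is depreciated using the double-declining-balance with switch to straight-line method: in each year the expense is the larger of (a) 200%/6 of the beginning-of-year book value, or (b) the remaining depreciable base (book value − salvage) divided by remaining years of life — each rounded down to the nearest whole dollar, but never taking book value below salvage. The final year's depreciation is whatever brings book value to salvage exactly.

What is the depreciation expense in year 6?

Depreciable base = $222,008 − $13,900 = $208,108.
Year 1: DB = ⌊$222,008 × 200%/6⌋ = $74,002; SL = ⌊$208,108/6⌋ = $34,684 → take DB $74,002. Book value $148,006.
Year 2: DB = ⌊$148,006 × 200%/6⌋ = $49,335; SL = ⌊$134,106/5⌋ = $26,821 → take DB $49,335. Book value $98,671.
Year 3: DB = ⌊$98,671 × 200%/6⌋ = $32,890; SL = ⌊$84,771/4⌋ = $21,192 → take DB $32,890. Book value $65,781.
Year 4: DB = ⌊$65,781 × 200%/6⌋ = $21,927; SL = ⌊$51,881/3⌋ = $17,293 → take DB $21,927. Book value $43,854.
Year 5: DB = ⌊$43,854 × 200%/6⌋ = $14,618; SL = ⌊$29,954/2⌋ = $14,977 → take SL $14,977. Book value $28,877.
Year 6 (final): $28,877 − $13,900 = $14,977. Book value $13,900.

$14,977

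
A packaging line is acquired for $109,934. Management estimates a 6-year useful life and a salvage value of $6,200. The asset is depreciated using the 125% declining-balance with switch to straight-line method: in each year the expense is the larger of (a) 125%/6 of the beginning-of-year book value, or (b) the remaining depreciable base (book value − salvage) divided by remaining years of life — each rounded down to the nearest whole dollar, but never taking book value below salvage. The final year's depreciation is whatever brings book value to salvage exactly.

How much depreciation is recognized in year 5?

Depreciable base = $109,934 − $6,200 = $103,734.
Year 1: DB = ⌊$109,934 × 125%/6⌋ = $22,902; SL = ⌊$103,734/6⌋ = $17,289 → take DB $22,902. Book value $87,032.
Year 2: DB = ⌊$87,032 × 125%/6⌋ = $18,131; SL = ⌊$80,832/5⌋ = $16,166 → take DB $18,131. Book value $68,901.
Year 3: DB = ⌊$68,901 × 125%/6⌋ = $14,354; SL = ⌊$62,701/4⌋ = $15,675 → take SL $15,675. Book value $53,226.
Year 4: DB = ⌊$53,226 × 125%/6⌋ = $11,088; SL = ⌊$47,026/3⌋ = $15,675 → take SL $15,675. Book value $37,551.
Year 5: DB = ⌊$37,551 × 125%/6⌋ = $7,823; SL = ⌊$31,351/2⌋ = $15,675 → take SL $15,675. Book value $21,876.

$15,675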